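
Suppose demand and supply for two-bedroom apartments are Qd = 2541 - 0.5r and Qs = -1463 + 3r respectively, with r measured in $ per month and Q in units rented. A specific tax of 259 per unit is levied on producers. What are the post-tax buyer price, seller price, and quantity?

With a tax of 259 on producers, they supply based on the net price r_s = r_b - 259, so Qs = -2240 + 3r_b.
Market clearing requires 2541 - 0.5r_b = -2240 + 3r_b; hence 4781 = 3.5r_b and r_b = 1366.
So r_s = 1107 and the quantity traded is Q = 2541 - 0.5(1366) = 1858.

r_b = 1366, r_s = 1107, Q = 1858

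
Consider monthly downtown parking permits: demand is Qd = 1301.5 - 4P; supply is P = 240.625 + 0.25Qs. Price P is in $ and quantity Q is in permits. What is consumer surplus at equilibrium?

Solving each curve for Q: Qs = -962.5 + 4P.
Set Qd = Qs: 1301.5 - 4P = -962.5 + 4P, so 2264 = 8P and P* = 283.
Substitute back: Q* = 1301.5 - 4(283) = 169.5.
Demand choke price (Qd = 0): P = 1301.5/4 = 325.375. Consumer surplus = ½ × (325.375 - 283) × 169.5 = 3591.28125.

Consumer surplus = 3591.28125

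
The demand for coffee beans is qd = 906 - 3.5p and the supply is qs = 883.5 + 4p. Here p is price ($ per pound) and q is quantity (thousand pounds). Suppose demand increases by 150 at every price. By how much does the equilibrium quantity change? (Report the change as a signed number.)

Δq = 80

At equilibrium qd = qs, so 906 - 3.5p = 883.5 + 4p; collecting terms, 22.5 = 7.5p and p* = 3.
Substitute back: q* = 906 - 3.5(3) = 895.5.
After the shift, demand is qd = 1056 - 3.5p.
Re-solving, 7.5p = 172.5 gives p = 23 and q = 975.5.
Δq = 975.5 - 895.5 = 80.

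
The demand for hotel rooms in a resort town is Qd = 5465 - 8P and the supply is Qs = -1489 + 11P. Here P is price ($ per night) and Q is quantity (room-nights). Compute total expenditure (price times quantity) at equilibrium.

The market clears where 5465 - 8P = -1489 + 11P. Rearranging, 19P = 6954, hence P* = 366.
From the demand curve, Q* = 5465 - 8(366) = 2537.
Total expenditure = P* × Q* = 366 × 2537 = 928542.

Total expenditure = 928542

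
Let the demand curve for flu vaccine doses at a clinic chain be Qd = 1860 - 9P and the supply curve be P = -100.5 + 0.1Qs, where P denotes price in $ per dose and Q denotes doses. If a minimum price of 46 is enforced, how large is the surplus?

Solving each curve for Q: Qs = 1005 + 10P.
Evaluating both curves at the floor price 46 gives Qd = 1446, Qs = 1465.
Surplus = Qs - Qd = 1465 - 1446 = 19.

Surplus = 19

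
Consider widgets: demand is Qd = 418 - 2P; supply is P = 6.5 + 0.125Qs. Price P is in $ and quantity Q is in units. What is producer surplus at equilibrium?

Inverting to quantity form: Qs = -52 + 8P.
Set Qd = Qs: 418 - 2P = -52 + 8P, so 470 = 10P and P* = 47.
Then Q* = 418 - 2(47) = 324.
Supply choke price (Qs = 0): P = 6.5. Producer surplus = ½ × (47 - 6.5) × 324 = 6561.

Producer surplus = 6561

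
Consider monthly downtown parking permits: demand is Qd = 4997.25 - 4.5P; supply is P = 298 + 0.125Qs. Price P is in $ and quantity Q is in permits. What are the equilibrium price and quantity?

In direct form, Qs = -2384 + 8P.
Equating demand and supply, 4997.25 - 4.5P = -2384 + 8P gives 12.5P = 7381.25, so P* = 590.5.
Substitute back: Q* = 4997.25 - 4.5(590.5) = 2340.

P* = 590.5, Q* = 2340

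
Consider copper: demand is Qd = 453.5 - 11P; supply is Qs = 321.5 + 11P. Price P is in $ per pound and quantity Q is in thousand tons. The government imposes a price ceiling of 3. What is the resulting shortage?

At P = 3: Qd = 420.5 and Qs = 354.5.
Shortage = Qd - Qs = 420.5 - 354.5 = 66.

Shortage = 66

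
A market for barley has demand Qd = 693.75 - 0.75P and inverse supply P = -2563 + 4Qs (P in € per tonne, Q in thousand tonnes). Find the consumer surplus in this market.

Consumer surplus = 285144

Solving each curve for Q: Qs = 640.75 + 0.25P.
Set Qd = Qs: 693.75 - 0.75P = 640.75 + 0.25P, so 53 = P and P* = 53.
Plugging P* into demand: Q* = 693.75 - 0.75(53) = 654.
Demand choke price (Qd = 0): P = 693.75/0.75 = 925. Consumer surplus = ½ × (925 - 53) × 654 = 285144.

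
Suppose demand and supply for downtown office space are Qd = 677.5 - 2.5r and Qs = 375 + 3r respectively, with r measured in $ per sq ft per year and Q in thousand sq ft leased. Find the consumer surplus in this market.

Consumer surplus = 58320

Set Qd = Qs: 677.5 - 2.5r = 375 + 3r, so 302.5 = 5.5r and r* = 55.
From the demand curve, Q* = 677.5 - 2.5(55) = 540.
Demand choke price (Qd = 0): r = 677.5/2.5 = 271. Consumer surplus = ½ × (271 - 55) × 540 = 58320.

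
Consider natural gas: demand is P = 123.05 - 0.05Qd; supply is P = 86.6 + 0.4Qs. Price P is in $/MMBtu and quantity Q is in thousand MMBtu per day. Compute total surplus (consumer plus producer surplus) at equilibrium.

Inverting to quantity form: Qd = 2461 - 20P and Qs = -216.5 + 2.5P.
Equating demand and supply, 2461 - 20P = -216.5 + 2.5P gives 22.5P = 2677.5, so P* = 119.
Substitute back: Q* = 2461 - 20(119) = 81.
Demand choke price = 123.05; supply choke price = 86.6. CS = ½(123.05 - 119)(81) = 164.025; PS = ½(119 - 86.6)(81) = 1312.2. Total surplus = 1476.225.

Total surplus = 1476.225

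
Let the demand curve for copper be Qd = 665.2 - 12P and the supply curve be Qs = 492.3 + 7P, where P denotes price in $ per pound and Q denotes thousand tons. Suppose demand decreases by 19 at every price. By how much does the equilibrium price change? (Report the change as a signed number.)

Set Qd = Qs: 665.2 - 12P = 492.3 + 7P, so 172.9 = 19P and P* = 9.1.
Plugging P* into demand: Q* = 665.2 - 12(9.1) = 556.
After the shift, demand is Qd = 646.2 - 12P.
New equilibrium: 153.9 = 19P, so P = 8.1 and Q = 549.
ΔP = 8.1 - 9.1 = -1.

ΔP = -1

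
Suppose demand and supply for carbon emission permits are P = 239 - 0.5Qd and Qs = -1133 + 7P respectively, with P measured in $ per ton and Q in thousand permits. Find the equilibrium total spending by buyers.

Total spending by buyers = 21480

Solving each curve for Q: Qd = 478 - 2P.
Set Qd = Qs: 478 - 2P = -1133 + 7P, so 1611 = 9P and P* = 179.
Then Q* = 478 - 2(179) = 120.
Total spending by buyers = P* × Q* = 179 × 120 = 21480.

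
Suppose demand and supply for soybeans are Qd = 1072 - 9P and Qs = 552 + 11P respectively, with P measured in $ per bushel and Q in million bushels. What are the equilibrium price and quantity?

The market clears where 1072 - 9P = 552 + 11P. Rearranging, 20P = 520, hence P* = 26.
Substitute back: Q* = 1072 - 9(26) = 838.

P* = 26, Q* = 838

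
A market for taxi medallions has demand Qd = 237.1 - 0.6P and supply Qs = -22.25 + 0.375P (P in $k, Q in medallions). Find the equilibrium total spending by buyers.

Total spending by buyers = 20615

At equilibrium Qd = Qs, so 237.1 - 0.6P = -22.25 + 0.375P; collecting terms, 259.35 = 0.975P and P* = 266.
From the demand curve, Q* = 237.1 - 0.6(266) = 77.5.
Total spending by buyers = P* × Q* = 266 × 77.5 = 20615.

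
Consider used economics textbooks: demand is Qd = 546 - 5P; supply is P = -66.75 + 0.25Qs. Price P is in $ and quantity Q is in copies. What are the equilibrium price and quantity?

P* = 31, Q* = 391

Inverting to quantity form: Qs = 267 + 4P.
The market clears where 546 - 5P = 267 + 4P. Rearranging, 9P = 279, hence P* = 31.
From the demand curve, Q* = 546 - 5(31) = 391.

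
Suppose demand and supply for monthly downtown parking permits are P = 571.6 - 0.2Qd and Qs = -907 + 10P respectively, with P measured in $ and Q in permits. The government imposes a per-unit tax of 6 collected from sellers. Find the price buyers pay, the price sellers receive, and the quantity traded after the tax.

In direct form, Qd = 2858 - 5P.
The tax drives a wedge P_b - P_s = 6. Substituting P_s = P_b - 6 into supply: Qs = -967 + 10P_b.
Set Qd = Qs: 2858 - 5P_b = -967 + 10P_b, so 3825 = 15P_b and P_b = 255.
Then P_s = 255 - 6 = 249 and Q = 2858 - 5(255) = 1583.

P_b = 255, P_s = 249, Q = 1583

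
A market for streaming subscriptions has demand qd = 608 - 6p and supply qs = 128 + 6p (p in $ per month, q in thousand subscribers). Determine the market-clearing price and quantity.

Set qd = qs: 608 - 6p = 128 + 6p, so 480 = 12p and p* = 40.
From the demand curve, q* = 608 - 6(40) = 368.

p* = 40, q* = 368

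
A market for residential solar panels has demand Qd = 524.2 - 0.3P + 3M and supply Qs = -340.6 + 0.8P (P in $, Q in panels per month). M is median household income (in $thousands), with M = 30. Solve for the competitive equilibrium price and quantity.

With M = 30, demand is Qd = 614.2 - 0.3P.
Equating demand and supply, 614.2 - 0.3P = -340.6 + 0.8P gives 1.1P = 954.8, so P* = 868.
Then Q* = 614.2 - 0.3(868) = 353.8.

P* = 868, Q* = 353.8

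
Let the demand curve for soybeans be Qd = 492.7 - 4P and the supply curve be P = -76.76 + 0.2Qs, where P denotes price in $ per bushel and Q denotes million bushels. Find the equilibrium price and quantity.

P* = 12.1, Q* = 444.3

Rewriting in direct form: Qs = 383.8 + 5P.
Equating demand and supply, 492.7 - 4P = 383.8 + 5P gives 9P = 108.9, so P* = 12.1.
Plugging P* into demand: Q* = 492.7 - 4(12.1) = 444.3.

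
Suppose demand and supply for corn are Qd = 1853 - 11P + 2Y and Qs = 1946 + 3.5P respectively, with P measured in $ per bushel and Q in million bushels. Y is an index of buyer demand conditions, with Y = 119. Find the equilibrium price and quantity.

With Y = 119, demand is Qd = 2091 - 11P.
Equating demand and supply, 2091 - 11P = 1946 + 3.5P gives 14.5P = 145, so P* = 10.
Then Q* = 2091 - 11(10) = 1981.

P* = 10, Q* = 1981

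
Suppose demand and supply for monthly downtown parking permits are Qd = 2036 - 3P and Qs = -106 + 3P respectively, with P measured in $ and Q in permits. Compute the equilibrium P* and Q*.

At equilibrium Qd = Qs, so 2036 - 3P = -106 + 3P; collecting terms, 2142 = 6P and P* = 357.
Then Q* = 2036 - 3(357) = 965.

P* = 357, Q* = 965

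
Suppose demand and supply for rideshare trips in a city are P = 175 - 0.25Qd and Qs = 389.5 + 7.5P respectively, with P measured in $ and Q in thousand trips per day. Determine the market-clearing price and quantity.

P* = 27, Q* = 592

Rewriting in direct form: Qd = 700 - 4P.
Set Qd = Qs: 700 - 4P = 389.5 + 7.5P, so 310.5 = 11.5P and P* = 27.
Substitute back: Q* = 700 - 4(27) = 592.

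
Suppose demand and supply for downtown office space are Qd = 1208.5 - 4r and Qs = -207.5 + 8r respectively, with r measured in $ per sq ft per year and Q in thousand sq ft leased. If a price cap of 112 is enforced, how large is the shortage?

Evaluating both curves at the ceiling price 112 gives Qd = 760.5, Qs = 688.5.
Shortage = Qd - Qs = 760.5 - 688.5 = 72.

Shortage = 72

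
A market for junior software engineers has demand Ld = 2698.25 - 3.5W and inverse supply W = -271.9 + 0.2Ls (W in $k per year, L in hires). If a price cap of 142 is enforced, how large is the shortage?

Inverting to quantity form: Ls = 1359.5 + 5W.
With W fixed at 142, quantity demanded is 2201.25 and quantity supplied is 2069.5.
Shortage = Ld - Ls = 2201.25 - 2069.5 = 131.75.

Shortage = 131.75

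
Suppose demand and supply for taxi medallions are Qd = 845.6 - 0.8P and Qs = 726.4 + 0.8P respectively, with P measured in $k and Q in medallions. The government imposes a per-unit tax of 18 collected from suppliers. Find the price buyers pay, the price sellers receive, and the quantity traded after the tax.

The tax drives a wedge P_b - P_s = 18. Substituting P_s = P_b - 18 into supply: Qs = 712 + 0.8P_b.
Market clearing requires 845.6 - 0.8P_b = 712 + 0.8P_b; hence 133.6 = 1.6P_b and P_b = 83.5.
Then P_s = 83.5 - 18 = 65.5 and Q = 845.6 - 0.8(83.5) = 778.8.

P_b = 83.5, P_s = 65.5, Q = 778.8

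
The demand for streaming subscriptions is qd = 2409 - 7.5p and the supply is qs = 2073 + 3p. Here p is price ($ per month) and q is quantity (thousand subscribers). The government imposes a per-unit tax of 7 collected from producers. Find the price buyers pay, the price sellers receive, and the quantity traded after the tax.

p_b = 34, p_s = 27, q = 2154

Producers keep p_s = p_b - 7 per unit, so supply in terms of the buyer price is qs = 2052 + 3p_b.
Market clearing requires 2409 - 7.5p_b = 2052 + 3p_b; hence 357 = 10.5p_b and p_b = 34.
So p_s = 27 and the quantity traded is q = 2409 - 7.5(34) = 2154.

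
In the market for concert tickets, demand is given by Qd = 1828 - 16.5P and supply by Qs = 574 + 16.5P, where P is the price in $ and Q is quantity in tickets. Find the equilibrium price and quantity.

P* = 38, Q* = 1201

At equilibrium Qd = Qs, so 1828 - 16.5P = 574 + 16.5P; collecting terms, 1254 = 33P and P* = 38.
Plugging P* into demand: Q* = 1828 - 16.5(38) = 1201.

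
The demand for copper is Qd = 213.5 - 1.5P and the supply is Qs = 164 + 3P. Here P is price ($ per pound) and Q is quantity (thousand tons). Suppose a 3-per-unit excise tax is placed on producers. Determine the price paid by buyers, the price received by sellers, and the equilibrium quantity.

Producers keep P_s = P_b - 3 per unit, so supply in terms of the buyer price is Qs = 155 + 3P_b.
Market clearing requires 213.5 - 1.5P_b = 155 + 3P_b; hence 58.5 = 4.5P_b and P_b = 13.
So P_s = 10 and the quantity traded is Q = 213.5 - 1.5(13) = 194.

P_b = 13, P_s = 10, Q = 194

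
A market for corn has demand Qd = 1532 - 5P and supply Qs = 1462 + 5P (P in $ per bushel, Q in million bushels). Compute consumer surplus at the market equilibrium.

Consumer surplus = 224100.9

At equilibrium Qd = Qs, so 1532 - 5P = 1462 + 5P; collecting terms, 70 = 10P and P* = 7.
From the demand curve, Q* = 1532 - 5(7) = 1497.
Demand choke price (Qd = 0): P = 1532/5 = 306.4. Consumer surplus = ½ × (306.4 - 7) × 1497 = 224100.9.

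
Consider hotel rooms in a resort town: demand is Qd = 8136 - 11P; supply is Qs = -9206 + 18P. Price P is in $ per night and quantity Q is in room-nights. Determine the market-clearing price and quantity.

Equating demand and supply, 8136 - 11P = -9206 + 18P gives 29P = 17342, so P* = 598.
From the demand curve, Q* = 8136 - 11(598) = 1558.

P* = 598, Q* = 1558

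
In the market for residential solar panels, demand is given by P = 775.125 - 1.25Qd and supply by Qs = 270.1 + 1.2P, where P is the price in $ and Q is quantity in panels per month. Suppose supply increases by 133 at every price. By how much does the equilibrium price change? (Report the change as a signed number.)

ΔP = -66.5

In direct form, Qd = 620.1 - 0.8P.
Equating demand and supply, 620.1 - 0.8P = 270.1 + 1.2P gives 2P = 350, so P* = 175.
From the demand curve, Q* = 620.1 - 0.8(175) = 480.1.
After the shift, supply is Qs = 403.1 + 1.2P.
The new intersection has 217 = 2P, i.e. P = 108.5, Q = 533.3.
ΔP = 108.5 - 175 = -66.5.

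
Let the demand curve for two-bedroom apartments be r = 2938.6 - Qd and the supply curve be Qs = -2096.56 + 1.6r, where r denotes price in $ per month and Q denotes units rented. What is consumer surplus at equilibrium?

Rewriting in direct form: Qd = 2938.6 - r.
Set Qd = Qs: 2938.6 - r = -2096.56 + 1.6r, so 5035.16 = 2.6r and r* = 1936.6.
Substitute back: Q* = 2938.6 - 1936.6 = 1002.
Demand choke price (Qd = 0): r = 2938.6. Consumer surplus = ½ × (2938.6 - 1936.6) × 1002 = 502002.

Consumer surplus = 502002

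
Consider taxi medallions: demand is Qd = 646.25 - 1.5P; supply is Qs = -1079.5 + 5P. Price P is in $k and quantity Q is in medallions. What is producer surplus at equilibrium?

Set Qd = Qs: 646.25 - 1.5P = -1079.5 + 5P, so 1725.75 = 6.5P and P* = 265.5.
Plugging P* into demand: Q* = 646.25 - 1.5(265.5) = 248.
Supply choke price (Qs = 0): P = 215.9. Producer surplus = ½ × (265.5 - 215.9) × 248 = 6150.4.

Producer surplus = 6150.4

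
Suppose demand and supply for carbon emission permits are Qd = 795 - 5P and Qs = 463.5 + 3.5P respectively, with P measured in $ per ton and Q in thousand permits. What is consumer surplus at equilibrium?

Consumer surplus = 36000

At equilibrium Qd = Qs, so 795 - 5P = 463.5 + 3.5P; collecting terms, 331.5 = 8.5P and P* = 39.
Then Q* = 795 - 5(39) = 600.
Demand choke price (Qd = 0): P = 795/5 = 159. Consumer surplus = ½ × (159 - 39) × 600 = 36000.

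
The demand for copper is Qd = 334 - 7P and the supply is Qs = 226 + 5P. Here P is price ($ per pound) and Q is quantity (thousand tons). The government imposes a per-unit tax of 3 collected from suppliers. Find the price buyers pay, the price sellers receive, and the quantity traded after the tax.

With a tax of 3 on suppliers, they supply based on the net price P_s = P_b - 3, so Qs = 211 + 5P_b.
Market clearing requires 334 - 7P_b = 211 + 5P_b; hence 123 = 12P_b and P_b = 10.25.
Then P_s = 10.25 - 3 = 7.25 and Q = 334 - 7(10.25) = 262.25.

P_b = 10.25, P_s = 7.25, Q = 262.25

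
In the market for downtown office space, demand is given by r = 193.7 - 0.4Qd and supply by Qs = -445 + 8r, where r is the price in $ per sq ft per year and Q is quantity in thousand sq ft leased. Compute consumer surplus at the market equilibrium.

Rewriting in direct form: Qd = 484.25 - 2.5r.
The market clears where 484.25 - 2.5r = -445 + 8r. Rearranging, 10.5r = 929.25, hence r* = 88.5.
Plugging r* into demand: Q* = 484.25 - 2.5(88.5) = 263.
Demand choke price (Qd = 0): r = 484.25/2.5 = 193.7. Consumer surplus = ½ × (193.7 - 88.5) × 263 = 13833.8.

Consumer surplus = 13833.8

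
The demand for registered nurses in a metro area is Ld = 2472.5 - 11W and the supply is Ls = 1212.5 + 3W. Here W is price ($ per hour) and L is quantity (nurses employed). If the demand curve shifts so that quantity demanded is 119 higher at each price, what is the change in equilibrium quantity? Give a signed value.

ΔL = 25.5

The market clears where 2472.5 - 11W = 1212.5 + 3W. Rearranging, 14W = 1260, hence W* = 90.
From the demand curve, L* = 2472.5 - 11(90) = 1482.5.
After the shift, demand is Ld = 2591.5 - 11W.
The new intersection has 1379 = 14W, i.e. W = 98.5, L = 1508.
ΔL = 1508 - 1482.5 = 25.5.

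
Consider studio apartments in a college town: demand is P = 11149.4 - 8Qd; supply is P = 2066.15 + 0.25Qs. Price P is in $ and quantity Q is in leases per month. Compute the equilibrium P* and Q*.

P* = 2341.4, Q* = 1101

In direct form, Qd = 1393.675 - 0.125P and Qs = -8264.6 + 4P.
Set Qd = Qs: 1393.675 - 0.125P = -8264.6 + 4P, so 9658.275 = 4.125P and P* = 2341.4.
Substitute back: Q* = 1393.675 - 0.125(2341.4) = 1101.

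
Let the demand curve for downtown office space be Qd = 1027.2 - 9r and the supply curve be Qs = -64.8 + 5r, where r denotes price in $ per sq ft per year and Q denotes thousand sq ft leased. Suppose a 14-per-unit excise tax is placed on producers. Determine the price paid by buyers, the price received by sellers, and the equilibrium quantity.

r_b = 83, r_s = 69, Q = 280.2

With a tax of 14 on producers, they supply based on the net price r_s = r_b - 14, so Qs = -134.8 + 5r_b.
Market clearing requires 1027.2 - 9r_b = -134.8 + 5r_b; hence 1162 = 14r_b and r_b = 83.
Then r_s = 83 - 14 = 69 and Q = 1027.2 - 9(83) = 280.2.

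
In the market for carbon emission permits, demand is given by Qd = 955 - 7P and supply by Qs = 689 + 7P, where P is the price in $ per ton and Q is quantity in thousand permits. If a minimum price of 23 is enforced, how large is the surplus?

At P = 23: Qd = 794 and Qs = 850.
Surplus = Qs - Qd = 850 - 794 = 56.

Surplus = 56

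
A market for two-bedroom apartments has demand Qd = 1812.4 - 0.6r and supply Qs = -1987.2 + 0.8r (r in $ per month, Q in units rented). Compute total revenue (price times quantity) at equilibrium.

Total revenue = 499376

Equating demand and supply, 1812.4 - 0.6r = -1987.2 + 0.8r gives 1.4r = 3799.6, so r* = 2714.
Substitute back: Q* = 1812.4 - 0.6(2714) = 184.
Total revenue = r* × Q* = 2714 × 184 = 499376.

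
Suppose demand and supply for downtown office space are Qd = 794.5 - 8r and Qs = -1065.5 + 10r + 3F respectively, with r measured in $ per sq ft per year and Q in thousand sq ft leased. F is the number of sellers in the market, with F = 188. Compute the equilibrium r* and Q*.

r* = 72, Q* = 218.5

With F = 188, supply is Qs = -501.5 + 10r.
Set Qd = Qs: 794.5 - 8r = -501.5 + 10r, so 1296 = 18r and r* = 72.
Plugging r* into demand: Q* = 794.5 - 8(72) = 218.5.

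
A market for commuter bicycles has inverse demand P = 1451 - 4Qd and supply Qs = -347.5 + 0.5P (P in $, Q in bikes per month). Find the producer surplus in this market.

Producer surplus = 15876

Inverting to quantity form: Qd = 362.75 - 0.25P.
The market clears where 362.75 - 0.25P = -347.5 + 0.5P. Rearranging, 0.75P = 710.25, hence P* = 947.
Plugging P* into demand: Q* = 362.75 - 0.25(947) = 126.
Supply choke price (Qs = 0): P = 695. Producer surplus = ½ × (947 - 695) × 126 = 15876.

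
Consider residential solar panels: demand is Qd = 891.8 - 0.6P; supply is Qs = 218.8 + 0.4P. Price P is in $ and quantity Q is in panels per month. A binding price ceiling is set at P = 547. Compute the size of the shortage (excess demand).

Shortage = 126

With P fixed at 547, quantity demanded is 563.6 and quantity supplied is 437.6.
Shortage = Qd - Qs = 563.6 - 437.6 = 126.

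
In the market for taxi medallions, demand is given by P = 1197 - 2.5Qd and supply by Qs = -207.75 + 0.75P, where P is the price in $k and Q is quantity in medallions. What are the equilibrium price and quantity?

Rewriting in direct form: Qd = 478.8 - 0.4P.
Equating demand and supply, 478.8 - 0.4P = -207.75 + 0.75P gives 1.15P = 686.55, so P* = 597.
Plugging P* into demand: Q* = 478.8 - 0.4(597) = 240.

P* = 597, Q* = 240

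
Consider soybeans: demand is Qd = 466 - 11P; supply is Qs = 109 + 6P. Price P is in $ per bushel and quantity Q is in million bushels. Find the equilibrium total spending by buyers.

Equating demand and supply, 466 - 11P = 109 + 6P gives 17P = 357, so P* = 21.
Then Q* = 466 - 11(21) = 235.
Total spending by buyers = P* × Q* = 21 × 235 = 4935.

Total spending by buyers = 4935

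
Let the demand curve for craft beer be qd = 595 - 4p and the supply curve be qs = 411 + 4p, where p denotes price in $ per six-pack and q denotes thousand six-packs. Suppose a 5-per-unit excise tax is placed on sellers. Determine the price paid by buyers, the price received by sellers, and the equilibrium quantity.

The tax drives a wedge p_b - p_s = 5. Substituting p_s = p_b - 5 into supply: qs = 391 + 4p_b.
Equate demand and the shifted supply: 595 - 4p_b = 391 + 4p_b, giving 8p_b = 204, so p_b = 25.5.
So p_s = 20.5 and the quantity traded is q = 595 - 4(25.5) = 493.

p_b = 25.5, p_s = 20.5, q = 493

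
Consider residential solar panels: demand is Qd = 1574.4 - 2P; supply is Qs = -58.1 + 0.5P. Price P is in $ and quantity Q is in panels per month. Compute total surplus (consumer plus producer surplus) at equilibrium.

Set Qd = Qs: 1574.4 - 2P = -58.1 + 0.5P, so 1632.5 = 2.5P and P* = 653.
Then Q* = 1574.4 - 2(653) = 268.4.
Demand choke price = 787.2; supply choke price = 116.2. CS = ½(787.2 - 653)(268.4) = 18009.64; PS = ½(653 - 116.2)(268.4) = 72038.56. Total surplus = 90048.2.

Total surplus = 90048.2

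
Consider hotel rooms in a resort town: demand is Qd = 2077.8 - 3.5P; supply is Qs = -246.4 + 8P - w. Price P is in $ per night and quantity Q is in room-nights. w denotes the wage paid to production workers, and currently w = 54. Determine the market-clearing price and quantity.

With w = 54, supply is Qs = -300.4 + 8P.
At equilibrium Qd = Qs, so 2077.8 - 3.5P = -300.4 + 8P; collecting terms, 2378.2 = 11.5P and P* = 206.8.
From the demand curve, Q* = 2077.8 - 3.5(206.8) = 1354.

P* = 206.8, Q* = 1354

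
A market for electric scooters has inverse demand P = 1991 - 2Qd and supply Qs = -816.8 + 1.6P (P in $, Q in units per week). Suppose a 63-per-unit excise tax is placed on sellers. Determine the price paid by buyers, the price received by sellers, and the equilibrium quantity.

Solving each curve for Q: Qd = 995.5 - 0.5P.
With a tax of 63 on sellers, they supply based on the net price P_s = P_b - 63, so Qs = -917.6 + 1.6P_b.
Equate demand and the shifted supply: 995.5 - 0.5P_b = -917.6 + 1.6P_b, giving 2.1P_b = 1913.1, so P_b = 911.
So P_s = 848 and the quantity traded is Q = 995.5 - 0.5(911) = 540.

P_b = 911, P_s = 848, Q = 540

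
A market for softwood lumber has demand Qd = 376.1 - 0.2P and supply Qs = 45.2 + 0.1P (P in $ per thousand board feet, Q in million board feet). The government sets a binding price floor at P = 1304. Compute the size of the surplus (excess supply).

Evaluating both curves at the floor price 1304 gives Qd = 115.3, Qs = 175.6.
Surplus = Qs - Qd = 175.6 - 115.3 = 60.3.

Surplus = 60.3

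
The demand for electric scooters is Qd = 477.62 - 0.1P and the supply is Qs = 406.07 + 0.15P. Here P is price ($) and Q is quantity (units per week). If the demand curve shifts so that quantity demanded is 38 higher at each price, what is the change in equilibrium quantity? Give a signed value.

The market clears where 477.62 - 0.1P = 406.07 + 0.15P. Rearranging, 0.25P = 71.55, hence P* = 286.2.
Substitute back: Q* = 477.62 - 0.1(286.2) = 449.
After the shift, demand is Qd = 515.62 - 0.1P.
Re-solving, 0.25P = 109.55 gives P = 438.2 and Q = 471.8.
ΔQ = 471.8 - 449 = 22.8.

ΔQ = 22.8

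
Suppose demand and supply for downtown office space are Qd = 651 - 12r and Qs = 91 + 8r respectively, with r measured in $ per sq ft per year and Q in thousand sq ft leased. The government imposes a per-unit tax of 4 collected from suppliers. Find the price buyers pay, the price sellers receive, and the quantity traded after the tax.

With a tax of 4 on suppliers, they supply based on the net price r_s = r_b - 4, so Qs = 59 + 8r_b.
Set Qd = Qs: 651 - 12r_b = 59 + 8r_b, so 592 = 20r_b and r_b = 29.6.
So r_s = 25.6 and the quantity traded is Q = 651 - 12(29.6) = 295.8.

r_b = 29.6, r_s = 25.6, Q = 295.8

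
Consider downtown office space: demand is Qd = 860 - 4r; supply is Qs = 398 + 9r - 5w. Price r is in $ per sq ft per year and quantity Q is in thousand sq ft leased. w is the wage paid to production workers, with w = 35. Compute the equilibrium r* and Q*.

With w = 35, supply is Qs = 223 + 9r.
At equilibrium Qd = Qs, so 860 - 4r = 223 + 9r; collecting terms, 637 = 13r and r* = 49.
Substitute back: Q* = 860 - 4(49) = 664.

r* = 49, Q* = 664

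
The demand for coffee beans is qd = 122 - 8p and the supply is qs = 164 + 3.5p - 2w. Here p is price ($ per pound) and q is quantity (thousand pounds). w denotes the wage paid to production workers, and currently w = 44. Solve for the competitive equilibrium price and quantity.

With w = 44, supply is qs = 76 + 3.5p.
At equilibrium qd = qs, so 122 - 8p = 76 + 3.5p; collecting terms, 46 = 11.5p and p* = 4.
Plugging p* into demand: q* = 122 - 8(4) = 90.

p* = 4, q* = 90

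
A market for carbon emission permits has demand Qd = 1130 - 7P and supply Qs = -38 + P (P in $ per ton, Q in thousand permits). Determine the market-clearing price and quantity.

Set Qd = Qs: 1130 - 7P = -38 + P, so 1168 = 8P and P* = 146.
Then Q* = 1130 - 7(146) = 108.

P* = 146, Q* = 108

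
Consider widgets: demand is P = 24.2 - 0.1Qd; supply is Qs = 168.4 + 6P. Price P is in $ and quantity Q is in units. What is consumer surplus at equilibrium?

Consumer surplus = 1920.8

Inverting to quantity form: Qd = 242 - 10P.
Equating demand and supply, 242 - 10P = 168.4 + 6P gives 16P = 73.6, so P* = 4.6.
Then Q* = 242 - 10(4.6) = 196.
Demand choke price (Qd = 0): P = 242/10 = 24.2. Consumer surplus = ½ × (24.2 - 4.6) × 196 = 1920.8.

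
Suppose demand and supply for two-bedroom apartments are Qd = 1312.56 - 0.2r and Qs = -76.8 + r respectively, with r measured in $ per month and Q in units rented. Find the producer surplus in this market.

Producer surplus = 584280.5

Set Qd = Qs: 1312.56 - 0.2r = -76.8 + r, so 1389.36 = 1.2r and r* = 1157.8.
Then Q* = 1312.56 - 0.2(1157.8) = 1081.
Supply choke price (Qs = 0): r = 76.8. Producer surplus = ½ × (1157.8 - 76.8) × 1081 = 584280.5.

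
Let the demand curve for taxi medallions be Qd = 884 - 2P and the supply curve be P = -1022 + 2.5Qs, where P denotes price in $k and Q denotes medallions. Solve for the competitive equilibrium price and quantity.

P* = 198, Q* = 488

In direct form, Qs = 408.8 + 0.4P.
At equilibrium Qd = Qs, so 884 - 2P = 408.8 + 0.4P; collecting terms, 475.2 = 2.4P and P* = 198.
Substitute back: Q* = 884 - 2(198) = 488.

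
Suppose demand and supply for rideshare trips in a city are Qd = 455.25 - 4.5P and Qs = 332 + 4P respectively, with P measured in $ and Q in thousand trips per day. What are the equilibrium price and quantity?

At equilibrium Qd = Qs, so 455.25 - 4.5P = 332 + 4P; collecting terms, 123.25 = 8.5P and P* = 14.5.
Then Q* = 455.25 - 4.5(14.5) = 390.

P* = 14.5, Q* = 390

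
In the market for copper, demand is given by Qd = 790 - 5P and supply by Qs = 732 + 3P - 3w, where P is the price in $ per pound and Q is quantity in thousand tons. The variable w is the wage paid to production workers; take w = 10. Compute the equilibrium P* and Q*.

With w = 10, supply is Qs = 702 + 3P.
Set Qd = Qs: 790 - 5P = 702 + 3P, so 88 = 8P and P* = 11.
Then Q* = 790 - 5(11) = 735.

P* = 11, Q* = 735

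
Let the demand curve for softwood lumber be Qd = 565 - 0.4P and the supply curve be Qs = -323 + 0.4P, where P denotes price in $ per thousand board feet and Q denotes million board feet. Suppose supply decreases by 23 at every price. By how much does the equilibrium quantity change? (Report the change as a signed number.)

The market clears where 565 - 0.4P = -323 + 0.4P. Rearranging, 0.8P = 888, hence P* = 1110.
From the demand curve, Q* = 565 - 0.4(1110) = 121.
After the shift, supply is Qs = -346 + 0.4P.
Re-solving, 0.8P = 911 gives P = 1138.75 and Q = 109.5.
ΔQ = 109.5 - 121 = -11.5.

ΔQ = -11.5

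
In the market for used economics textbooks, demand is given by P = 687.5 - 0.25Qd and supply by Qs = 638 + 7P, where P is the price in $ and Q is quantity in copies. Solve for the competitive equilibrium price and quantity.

P* = 192, Q* = 1982

Inverting to quantity form: Qd = 2750 - 4P.
The market clears where 2750 - 4P = 638 + 7P. Rearranging, 11P = 2112, hence P* = 192.
Substitute back: Q* = 2750 - 4(192) = 1982.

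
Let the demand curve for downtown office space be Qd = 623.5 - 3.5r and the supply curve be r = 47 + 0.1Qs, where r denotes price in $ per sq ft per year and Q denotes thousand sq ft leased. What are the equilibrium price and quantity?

r* = 81, Q* = 340

Rewriting in direct form: Qs = -470 + 10r.
The market clears where 623.5 - 3.5r = -470 + 10r. Rearranging, 13.5r = 1093.5, hence r* = 81.
Plugging r* into demand: Q* = 623.5 - 3.5(81) = 340.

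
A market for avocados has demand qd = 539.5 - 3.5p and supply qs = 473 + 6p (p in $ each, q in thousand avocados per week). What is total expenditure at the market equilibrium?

The market clears where 539.5 - 3.5p = 473 + 6p. Rearranging, 9.5p = 66.5, hence p* = 7.
Then q* = 539.5 - 3.5(7) = 515.
Total expenditure = p* × q* = 7 × 515 = 3605.

Total expenditure = 3605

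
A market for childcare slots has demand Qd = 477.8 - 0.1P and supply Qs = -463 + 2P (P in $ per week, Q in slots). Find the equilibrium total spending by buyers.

Total spending by buyers = 193984

Equating demand and supply, 477.8 - 0.1P = -463 + 2P gives 2.1P = 940.8, so P* = 448.
Substitute back: Q* = 477.8 - 0.1(448) = 433.
Total spending by buyers = P* × Q* = 448 × 433 = 193984.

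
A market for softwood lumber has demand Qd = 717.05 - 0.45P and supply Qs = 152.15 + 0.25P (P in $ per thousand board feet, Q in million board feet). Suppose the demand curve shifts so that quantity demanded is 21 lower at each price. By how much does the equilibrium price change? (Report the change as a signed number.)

ΔP = -30

The market clears where 717.05 - 0.45P = 152.15 + 0.25P. Rearranging, 0.7P = 564.9, hence P* = 807.
Substitute back: Q* = 717.05 - 0.45(807) = 353.9.
After the shift, demand is Qd = 696.05 - 0.45P.
Re-solving, 0.7P = 543.9 gives P = 777 and Q = 346.4.
ΔP = 777 - 807 = -30.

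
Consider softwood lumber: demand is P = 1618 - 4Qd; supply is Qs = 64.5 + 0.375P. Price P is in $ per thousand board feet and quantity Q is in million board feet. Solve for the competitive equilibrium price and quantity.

In direct form, Qd = 404.5 - 0.25P.
The market clears where 404.5 - 0.25P = 64.5 + 0.375P. Rearranging, 0.625P = 340, hence P* = 544.
Substitute back: Q* = 404.5 - 0.25(544) = 268.5.

P* = 544, Q* = 268.5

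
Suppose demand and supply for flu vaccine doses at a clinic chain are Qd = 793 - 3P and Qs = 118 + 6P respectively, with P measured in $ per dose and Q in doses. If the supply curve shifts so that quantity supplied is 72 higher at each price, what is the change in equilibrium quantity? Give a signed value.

ΔQ = 24

The market clears where 793 - 3P = 118 + 6P. Rearranging, 9P = 675, hence P* = 75.
From the demand curve, Q* = 793 - 3(75) = 568.
After the shift, supply is Qs = 190 + 6P.
Re-solving, 9P = 603 gives P = 67 and Q = 592.
ΔQ = 592 - 568 = 24.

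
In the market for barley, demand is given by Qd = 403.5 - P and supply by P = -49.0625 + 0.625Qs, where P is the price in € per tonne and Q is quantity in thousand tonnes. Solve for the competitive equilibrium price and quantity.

Solving each curve for Q: Qs = 78.5 + 1.6P.
The market clears where 403.5 - P = 78.5 + 1.6P. Rearranging, 2.6P = 325, hence P* = 125.
Then Q* = 403.5 - 125 = 278.5.

P* = 125, Q* = 278.5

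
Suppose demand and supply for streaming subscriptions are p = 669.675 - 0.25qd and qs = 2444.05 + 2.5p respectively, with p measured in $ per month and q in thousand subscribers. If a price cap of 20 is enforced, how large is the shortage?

Solving each curve for q: qd = 2678.7 - 4p.
With p fixed at 20, quantity demanded is 2598.7 and quantity supplied is 2494.05.
Shortage = qd - qs = 2598.7 - 2494.05 = 104.65.

Shortage = 104.65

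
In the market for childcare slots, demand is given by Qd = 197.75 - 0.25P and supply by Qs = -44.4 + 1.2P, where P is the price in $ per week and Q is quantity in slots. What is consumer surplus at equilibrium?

Set Qd = Qs: 197.75 - 0.25P = -44.4 + 1.2P, so 242.15 = 1.45P and P* = 167.
From the demand curve, Q* = 197.75 - 0.25(167) = 156.
Demand choke price (Qd = 0): P = 197.75/0.25 = 791. Consumer surplus = ½ × (791 - 167) × 156 = 48672.

Consumer surplus = 48672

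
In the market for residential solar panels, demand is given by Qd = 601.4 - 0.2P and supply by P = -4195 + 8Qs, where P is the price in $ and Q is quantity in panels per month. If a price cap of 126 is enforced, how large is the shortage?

Shortage = 36.075

Solving each curve for Q: Qs = 524.375 + 0.125P.
Evaluating both curves at the ceiling price 126 gives Qd = 576.2, Qs = 540.125.
Shortage = Qd - Qs = 576.2 - 540.125 = 36.075.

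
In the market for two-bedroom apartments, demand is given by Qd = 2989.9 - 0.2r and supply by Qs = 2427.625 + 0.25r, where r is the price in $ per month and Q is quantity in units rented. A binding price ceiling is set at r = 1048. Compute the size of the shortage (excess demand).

Shortage = 90.675

Evaluating both curves at the ceiling price 1048 gives Qd = 2780.3, Qs = 2689.625.
Shortage = Qd - Qs = 2780.3 - 2689.625 = 90.675.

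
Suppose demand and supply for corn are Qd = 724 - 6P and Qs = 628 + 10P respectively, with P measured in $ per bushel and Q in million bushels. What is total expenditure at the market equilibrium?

At equilibrium Qd = Qs, so 724 - 6P = 628 + 10P; collecting terms, 96 = 16P and P* = 6.
Then Q* = 724 - 6(6) = 688.
Total expenditure = P* × Q* = 6 × 688 = 4128.

Total expenditure = 4128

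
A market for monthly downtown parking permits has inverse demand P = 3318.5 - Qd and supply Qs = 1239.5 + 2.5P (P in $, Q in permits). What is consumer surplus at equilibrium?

In direct form, Qd = 3318.5 - P.
The market clears where 3318.5 - P = 1239.5 + 2.5P. Rearranging, 3.5P = 2079, hence P* = 594.
From the demand curve, Q* = 3318.5 - 594 = 2724.5.
Demand choke price (Qd = 0): P = 3318.5. Consumer surplus = ½ × (3318.5 - 594) × 2724.5 = 3711450.125.

Consumer surplus = 3711450.125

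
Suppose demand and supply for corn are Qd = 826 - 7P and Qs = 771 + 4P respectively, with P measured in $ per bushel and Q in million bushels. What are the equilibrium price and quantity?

P* = 5, Q* = 791

The market clears where 826 - 7P = 771 + 4P. Rearranging, 11P = 55, hence P* = 5.
From the demand curve, Q* = 826 - 7(5) = 791.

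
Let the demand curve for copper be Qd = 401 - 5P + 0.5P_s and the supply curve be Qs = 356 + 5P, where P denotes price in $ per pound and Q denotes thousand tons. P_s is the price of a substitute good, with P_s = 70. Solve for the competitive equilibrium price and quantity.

With P_s = 70, demand is Qd = 436 - 5P.
Set Qd = Qs: 436 - 5P = 356 + 5P, so 80 = 10P and P* = 8.
Substitute back: Q* = 436 - 5(8) = 396.

P* = 8, Q* = 396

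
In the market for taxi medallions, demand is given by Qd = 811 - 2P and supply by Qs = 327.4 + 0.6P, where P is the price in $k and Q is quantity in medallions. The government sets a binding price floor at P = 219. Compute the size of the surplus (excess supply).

Evaluating both curves at the floor price 219 gives Qd = 373, Qs = 458.8.
Surplus = Qs - Qd = 458.8 - 373 = 85.8.

Surplus = 85.8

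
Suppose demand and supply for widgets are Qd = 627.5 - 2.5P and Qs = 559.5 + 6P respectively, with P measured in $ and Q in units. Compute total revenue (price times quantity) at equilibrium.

At equilibrium Qd = Qs, so 627.5 - 2.5P = 559.5 + 6P; collecting terms, 68 = 8.5P and P* = 8.
From the demand curve, Q* = 627.5 - 2.5(8) = 607.5.
Total revenue = P* × Q* = 8 × 607.5 = 4860.

Total revenue = 4860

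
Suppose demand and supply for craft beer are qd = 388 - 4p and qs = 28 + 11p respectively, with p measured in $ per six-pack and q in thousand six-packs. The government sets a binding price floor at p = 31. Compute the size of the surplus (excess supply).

At p = 31: qd = 264 and qs = 369.
Surplus = qs - qd = 369 - 264 = 105.

Surplus = 105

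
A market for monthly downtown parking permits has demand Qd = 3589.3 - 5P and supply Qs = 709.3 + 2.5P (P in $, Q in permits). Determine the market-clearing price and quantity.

Equating demand and supply, 3589.3 - 5P = 709.3 + 2.5P gives 7.5P = 2880, so P* = 384.
Then Q* = 3589.3 - 5(384) = 1669.3.

P* = 384, Q* = 1669.3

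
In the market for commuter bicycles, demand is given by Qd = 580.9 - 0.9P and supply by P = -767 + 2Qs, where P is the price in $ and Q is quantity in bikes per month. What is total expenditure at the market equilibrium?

Solving each curve for Q: Qs = 383.5 + 0.5P.
At equilibrium Qd = Qs, so 580.9 - 0.9P = 383.5 + 0.5P; collecting terms, 197.4 = 1.4P and P* = 141.
From the demand curve, Q* = 580.9 - 0.9(141) = 454.
Total expenditure = P* × Q* = 141 × 454 = 64014.

Total expenditure = 64014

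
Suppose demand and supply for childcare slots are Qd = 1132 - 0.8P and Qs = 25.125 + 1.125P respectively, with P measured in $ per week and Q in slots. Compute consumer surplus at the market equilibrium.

Consumer surplus = 282240

Set Qd = Qs: 1132 - 0.8P = 25.125 + 1.125P, so 1106.875 = 1.925P and P* = 575.
Then Q* = 1132 - 0.8(575) = 672.
Demand choke price (Qd = 0): P = 1132/0.8 = 1415. Consumer surplus = ½ × (1415 - 575) × 672 = 282240.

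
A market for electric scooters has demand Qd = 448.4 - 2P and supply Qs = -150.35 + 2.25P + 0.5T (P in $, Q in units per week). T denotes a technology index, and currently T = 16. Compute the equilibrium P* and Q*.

P* = 139, Q* = 170.4

With T = 16, supply is Qs = -142.35 + 2.25P.
At equilibrium Qd = Qs, so 448.4 - 2P = -142.35 + 2.25P; collecting terms, 590.75 = 4.25P and P* = 139.
Then Q* = 448.4 - 2(139) = 170.4.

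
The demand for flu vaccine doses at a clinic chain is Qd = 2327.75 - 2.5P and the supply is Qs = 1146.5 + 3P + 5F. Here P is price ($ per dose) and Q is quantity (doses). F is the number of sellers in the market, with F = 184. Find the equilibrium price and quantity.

With F = 184, supply is Qs = 2066.5 + 3P.
Equating demand and supply, 2327.75 - 2.5P = 2066.5 + 3P gives 5.5P = 261.25, so P* = 47.5.
From the demand curve, Q* = 2327.75 - 2.5(47.5) = 2209.

P* = 47.5, Q* = 2209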